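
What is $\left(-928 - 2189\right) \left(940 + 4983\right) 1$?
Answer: $-18461991$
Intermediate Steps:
$\left(-928 - 2189\right) \left(940 + 4983\right) 1 = \left(-3117\right) 5923 \cdot 1 = \left(-18461991\right) 1 = -18461991$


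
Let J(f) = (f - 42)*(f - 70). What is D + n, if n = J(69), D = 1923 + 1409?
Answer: 3305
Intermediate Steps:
J(f) = (-70 + f)*(-42 + f) (J(f) = (-42 + f)*(-70 + f) = (-70 + f)*(-42 + f))
D = 3332
n = -27 (n = 2940 + 69² - 112*69 = 2940 + 4761 - 7728 = -27)
D + n = 3332 - 27 = 3305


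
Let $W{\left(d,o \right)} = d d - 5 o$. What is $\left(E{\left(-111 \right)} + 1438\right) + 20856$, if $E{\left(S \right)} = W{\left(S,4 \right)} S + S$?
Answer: $-1343228$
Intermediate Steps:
$W{\left(d,o \right)} = d^{2} - 5 o$
$E{\left(S \right)} = S + S \left(-20 + S^{2}\right)$ ($E{\left(S \right)} = \left(S^{2} - 20\right) S + S = \left(-20 + S^{2}\right) S + S = S \left(-20 + S^{2}\right) + S = S + S \left(-20 + S^{2}\right)$)
$\left(E{\left(-111 \right)} + 1438\right) + 20856 = \left(- 111 \left(-19 + \left(-111\right)^{2}\right) + 1438\right) + 20856 = \left(- 111 \left(-19 + 12321\right) + 1438\right) + 20856 = \left(\left(-111\right) 12302 + 1438\right) + 20856 = \left(-1365522 + 1438\right) + 20856 = -1364084 + 20856 = -1343228$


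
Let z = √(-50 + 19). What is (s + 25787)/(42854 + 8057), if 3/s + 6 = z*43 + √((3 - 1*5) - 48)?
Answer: (128935*√2 + 154719*I + 1108841*√31)/(50911*(5*√2 + 6*I + 43*√31)) ≈ 0.50651 - 2.3892e-7*I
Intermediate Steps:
z = I*√31 (z = √(-31) = I*√31 ≈ 5.5678*I)
s = 3/(-6 + 5*I*√2 + 43*I*√31) (s = 3/(-6 + ((I*√31)*43 + √((3 - 1*5) - 48))) = 3/(-6 + (43*I*√31 + √((3 - 5) - 48))) = 3/(-6 + (43*I*√31 + √(-2 - 48))) = 3/(-6 + (43*I*√31 + √(-50))) = 3/(-6 + (43*I*√31 + 5*I*√2)) = 3/(-6 + (5*I*√2 + 43*I*√31)) = 3/(-6 + 5*I*√2 + 43*I*√31) ≈ -0.0002961 - 0.012164*I)
(s + 25787)/(42854 + 8057) = (3/(-6 + 5*I*√2 + 43*I*√31) + 25787)/(42854 + 8057) = (25787 + 3/(-6 + 5*I*√2 + 43*I*√31))/50911 = (25787 + 3/(-6 + 5*I*√2 + 43*I*√31))*(1/50911) = 25787/50911 + 3/(50911*(-6 + 5*I*√2 + 43*I*√31))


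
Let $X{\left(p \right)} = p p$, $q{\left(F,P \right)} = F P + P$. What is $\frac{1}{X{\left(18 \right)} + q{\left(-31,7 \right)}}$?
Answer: $\frac{1}{114} \approx 0.0087719$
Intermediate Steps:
$q{\left(F,P \right)} = P + F P$
$X{\left(p \right)} = p^{2}$
$\frac{1}{X{\left(18 \right)} + q{\left(-31,7 \right)}} = \frac{1}{18^{2} + 7 \left(1 - 31\right)} = \frac{1}{324 + 7 \left(-30\right)} = \frac{1}{324 - 210} = \frac{1}{114}$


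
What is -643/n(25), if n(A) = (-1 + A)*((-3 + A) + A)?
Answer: -643/1128 ≈ -0.57004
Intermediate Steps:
n(A) = (-1 + A)*(-3 + 2*A)
-643/n(25) = -643/(3 - 5*25 + 2*25²) = -643/(3 - 125 + 2*625) = -643/(3 - 125 + 1250) = -643/1128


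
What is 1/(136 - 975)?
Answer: -1/839 ≈ -0.0011919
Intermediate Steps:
1/(136 - 975) = 1/(-839) = -1/839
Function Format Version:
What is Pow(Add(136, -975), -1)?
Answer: Rational(-1, 839) ≈ -0.0011919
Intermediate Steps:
Pow(Add(136, -975), -1) = Pow(-839, -1) = Rational(-1, 839)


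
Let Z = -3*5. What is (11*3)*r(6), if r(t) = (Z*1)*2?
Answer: -990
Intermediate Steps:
Z = -15
r(t) = -30 (r(t) = -15*1*2 = -15*2 = -30)
(11*3)*r(6) = (11*3)*(-30) = 33*(-30) = -990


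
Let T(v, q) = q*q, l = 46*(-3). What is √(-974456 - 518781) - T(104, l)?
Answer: -19044 + I*√1493237 ≈ -19044.0 + 1222.0*I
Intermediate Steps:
l = -138
T(v, q) = q²
√(-974456 - 518781) - T(104, l) = √(-974456 - 518781) - 1*(-138)² = √(-1493237) - 1*19044 = I*√1493237 - 19044 = -19044 + I*√1493237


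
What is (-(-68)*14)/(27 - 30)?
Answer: -952/3 ≈ -317.33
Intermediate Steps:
(-(-68)*14)/(27 - 30) = -17*(-56)/(-3) = 952*(-⅓) = -952/3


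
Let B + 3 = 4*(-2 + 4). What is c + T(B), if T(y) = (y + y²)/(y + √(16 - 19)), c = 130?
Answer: 1895/14 - 15*I*√3/14 ≈ 135.36 - 1.8558*I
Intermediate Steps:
B = 5 (B = -3 + 4*(-2 + 4) = -3 + 4*2 = -3 + 8 = 5)
T(y) = (y + y²)/(y + I*√3) (T(y) = (y + y²)/(y + √(-3)) = (y + y²)/(y + I*√3))
c + T(B) = 130 + 5*(1 + 5)/(5 + I*√3) = 130 + 5*6/(5 + I*√3) = 130 + 30/(5 + I*√3)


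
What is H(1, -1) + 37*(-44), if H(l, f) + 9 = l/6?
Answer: -9821/6 ≈ -1636.8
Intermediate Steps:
H(l, f) = -9 + l/6
H(1, -1) + 37*(-44) = (-9 + (1/6)*1) + 37*(-44) = (-9 + 1/6) - 1628 = -53/6 - 1628 = -9821/6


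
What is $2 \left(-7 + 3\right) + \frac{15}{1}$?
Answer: $7$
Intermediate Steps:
$2 \left(-7 + 3\right) + \frac{15}{1} = 2 \left(-4\right) + 15 \cdot 1 = -8 + 15 = 7$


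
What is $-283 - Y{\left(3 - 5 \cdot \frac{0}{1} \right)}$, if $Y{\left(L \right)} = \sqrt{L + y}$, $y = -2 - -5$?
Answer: $-283 - \sqrt{6} \approx -285.45$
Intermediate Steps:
$y = 3$ ($y = -2 + 5 = 3$)
$Y{\left(L \right)} = \sqrt{3 + L}$ ($Y{\left(L \right)} = \sqrt{L + 3} = \sqrt{3 + L}$)
$-283 - Y{\left(3 - 5 \cdot \frac{0}{1} \right)} = -283 - \sqrt{3 + \left(3 - 5 \cdot \frac{0}{1}\right)} = -283 - \sqrt{3 + \left(3 - 5 \cdot 0 \cdot 1\right)} = -283 - \sqrt{3 + \left(3 - 0\right)} = -283 - \sqrt{3 + \left(3 + 0\right)} = -283 - \sqrt{3 + 3} = -283 - \sqrt{6}$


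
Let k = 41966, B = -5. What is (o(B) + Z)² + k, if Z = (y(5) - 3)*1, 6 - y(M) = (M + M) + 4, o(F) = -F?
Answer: 42002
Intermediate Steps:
y(M) = 2 - 2*M (y(M) = 6 - ((M + M) + 4) = 6 - (2*M + 4) = 6 - (4 + 2*M) = 6 + (-4 - 2*M) = 2 - 2*M)
Z = -11 (Z = ((2 - 2*5) - 3)*1 = ((2 - 10) - 3)*1 = (-8 - 3)*1 = -11*1 = -11)
(o(B) + Z)² + k = (-1*(-5) - 11)² + 41966 = (5 - 11)² + 41966 = (-6)² + 41966 = 36 + 41966 = 42002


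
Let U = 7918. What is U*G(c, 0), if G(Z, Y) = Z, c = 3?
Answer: 23754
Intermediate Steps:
U*G(c, 0) = 7918*3 = 23754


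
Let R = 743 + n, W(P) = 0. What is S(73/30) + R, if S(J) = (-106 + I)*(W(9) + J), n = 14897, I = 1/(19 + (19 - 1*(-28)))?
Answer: 6091313/396 ≈ 15382.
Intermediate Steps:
I = 1/66 (I = 1/(19 + (19 + 28)) = 1/(19 + 47) = 1/66 ≈ 0.015152)
S(J) = -6995*J/66 (S(J) = (-106 + 1/66)*(0 + J) = -6995*J/66)
R = 15640 (R = 743 + 14897 = 15640)
S(73/30) + R = -510635/(66*30) + 15640 = -6995/66*73/30 + 15640 = -102127/396 + 15640 = 6091313/396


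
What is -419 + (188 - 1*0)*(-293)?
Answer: -55503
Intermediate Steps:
-419 + (188 - 1*0)*(-293) = -419 + (188 + 0)*(-293) = -419 + 188*(-293) = -419 - 55084 = -55503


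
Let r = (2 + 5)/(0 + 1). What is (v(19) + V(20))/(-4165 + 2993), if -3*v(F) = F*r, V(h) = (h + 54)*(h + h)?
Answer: -8747/3516 ≈ -2.4878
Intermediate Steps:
r = 7 (r = 7/1 = 7*1 = 7)
V(h) = 2*h*(54 + h) (V(h) = (54 + h)*(2*h) = 2*h*(54 + h))
v(F) = -7*F/3 (v(F) = -F*7/3 = -7*F/3)
(v(19) + V(20))/(-4165 + 2993) = (-7/3*19 + 2*20*(54 + 20))/(-4165 + 2993) = (-133/3 + 2*20*74)/(-1172) = (-133/3 + 2960)*(-1/1172) = (8747/3)*(-1/1172) = -8747/3516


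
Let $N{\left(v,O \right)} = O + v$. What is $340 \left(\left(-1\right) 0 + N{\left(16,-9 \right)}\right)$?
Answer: $2380$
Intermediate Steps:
$340 \left(\left(-1\right) 0 + N{\left(16,-9 \right)}\right) = 340 \left(\left(-1\right) 0 + \left(-9 + 16\right)\right) = 340 \left(0 + 7\right) = 340 \cdot 7 = 2380$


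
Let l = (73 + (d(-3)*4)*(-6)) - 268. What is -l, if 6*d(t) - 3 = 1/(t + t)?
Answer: 619/3 ≈ 206.33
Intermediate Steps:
d(t) = 1/2 + 1/(12*t) (d(t) = 1/2 + 1/(6*(t + t)) = 1/2 + 1/(6*((2*t))) = 1/2 + (1/(2*t))/6 = 1/2 + 1/(12*t))
l = -619/3 (l = (73 + (((1/12)*(1 + 6*(-3))/(-3))*4)*(-6)) - 268 = (73 + (((1/12)*(-1/3)*(1 - 18))*4)*(-6)) - 268 = (73 + (((1/12)*(-1/3)*(-17))*4)*(-6)) - 268 = (73 + ((17/36)*4)*(-6)) - 268 = (73 + (17/9)*(-6)) - 268 = (73 - 34/3) - 268 = 185/3 - 268 = -619/3 ≈ -206.33)
-l = -1*(-619/3) = 619/3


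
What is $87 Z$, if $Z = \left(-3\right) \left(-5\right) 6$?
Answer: $7830$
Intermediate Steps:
$Z = 90$ ($Z = 15 \cdot 6 = 90$)
$87 Z = 87 \cdot 90 = 7830$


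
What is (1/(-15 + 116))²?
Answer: 1/10201 ≈ 9.8030e-5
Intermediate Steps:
(1/(-15 + 116))² = (1/101)² = 1/10201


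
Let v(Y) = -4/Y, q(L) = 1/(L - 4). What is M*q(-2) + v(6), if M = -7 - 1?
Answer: ⅔ ≈ 0.66667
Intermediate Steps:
q(L) = 1/(-4 + L)
M = -8
M*q(-2) + v(6) = -8/(-4 - 2) - 4/6 = -8/(-6) - 4*⅙ = -8*(-⅙) - ⅔ = 4/3 - ⅔ = ⅔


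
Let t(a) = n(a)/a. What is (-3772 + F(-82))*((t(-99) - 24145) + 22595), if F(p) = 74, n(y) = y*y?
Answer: 6098002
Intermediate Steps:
n(y) = y²
t(a) = a (t(a) = a²/a = a)
(-3772 + F(-82))*((t(-99) - 24145) + 22595) = (-3772 + 74)*((-99 - 24145) + 22595) = -3698*(-24244 + 22595) = -3698*(-1649) = 6098002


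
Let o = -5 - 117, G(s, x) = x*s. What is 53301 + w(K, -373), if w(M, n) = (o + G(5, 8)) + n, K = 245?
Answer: 52846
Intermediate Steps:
G(s, x) = s*x
o = -122
w(M, n) = -82 + n (w(M, n) = (-122 + 5*8) + n = (-122 + 40) + n = -82 + n)
53301 + w(K, -373) = 53301 + (-82 - 373) = 53301 - 455 = 52846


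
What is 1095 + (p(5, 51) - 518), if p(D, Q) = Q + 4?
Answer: 632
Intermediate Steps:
p(D, Q) = 4 + Q
1095 + (p(5, 51) - 518) = 1095 + ((4 + 51) - 518) = 1095 + (55 - 518) = 1095 - 463 = 632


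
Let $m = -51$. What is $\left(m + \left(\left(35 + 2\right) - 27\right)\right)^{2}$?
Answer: $1681$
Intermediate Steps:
$\left(m + \left(\left(35 + 2\right) - 27\right)\right)^{2} = \left(-51 + \left(\left(35 + 2\right) - 27\right)\right)^{2} = \left(-51 + \left(37 - 27\right)\right)^{2} = \left(-51 + 10\right)^{2} = \left(-41\right)^{2} = 1681$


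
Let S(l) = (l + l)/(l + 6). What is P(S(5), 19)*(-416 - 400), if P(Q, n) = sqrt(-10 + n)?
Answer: -2448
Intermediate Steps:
S(l) = 2*l/(6 + l) (S(l) = (2*l)/(6 + l) = 2*l/(6 + l))
P(S(5), 19)*(-416 - 400) = sqrt(-10 + 19)*(-416 - 400) = sqrt(9)*(-816) = 3*(-816) = -2448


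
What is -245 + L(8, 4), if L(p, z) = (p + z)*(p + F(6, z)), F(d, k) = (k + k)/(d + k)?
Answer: -697/5 ≈ -139.40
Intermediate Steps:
F(d, k) = 2*k/(d + k) (F(d, k) = (2*k)/(d + k) = 2*k/(d + k))
L(p, z) = (p + z)*(p + 2*z/(6 + z))
-245 + L(8, 4) = -245 + (2*4² + 2*8*4 + 8*(6 + 4)*(8 + 4))/(6 + 4) = -245 + (2*16 + 64 + 8*10*12)/10 = -245 + (32 + 64 + 960)/10 = -245 + (⅒)*1056 = -245 + 528/5 = -697/5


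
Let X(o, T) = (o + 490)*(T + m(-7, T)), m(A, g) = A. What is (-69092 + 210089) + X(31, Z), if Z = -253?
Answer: 5537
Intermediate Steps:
X(o, T) = (-7 + T)*(490 + o) (X(o, T) = (o + 490)*(T - 7) = (490 + o)*(-7 + T) = (-7 + T)*(490 + o))
(-69092 + 210089) + X(31, Z) = (-69092 + 210089) + (-3430 - 7*31 + 490*(-253) - 253*31) = 140997 + (-3430 - 217 - 123970 - 7843) = 140997 - 135460 = 5537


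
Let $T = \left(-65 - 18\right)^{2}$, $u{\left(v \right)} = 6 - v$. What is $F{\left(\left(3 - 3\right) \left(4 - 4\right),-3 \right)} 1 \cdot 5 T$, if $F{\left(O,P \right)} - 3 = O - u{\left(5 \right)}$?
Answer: $68890$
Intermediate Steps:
$F{\left(O,P \right)} = 2 + O$ ($F{\left(O,P \right)} = 3 - \left(6 - 5 - O\right) = 3 + \left(O - \left(6 - 5\right)\right) = 3 + \left(O - 1\right) = 3 + \left(-1 + O\right) = 2 + O$)
$T = 6889$ ($T = \left(-83\right)^{2} = 6889$)
$F{\left(\left(3 - 3\right) \left(4 - 4\right),-3 \right)} 1 \cdot 5 T = \left(2 + \left(3 - 3\right) \left(4 - 4\right)\right) 1 \cdot 5 \cdot 6889 = \left(2 + 0 \cdot 0\right) 1 \cdot 5 \cdot 6889 = \left(2 + 0\right) 1 \cdot 5 \cdot 6889 = 2 \cdot 1 \cdot 5 \cdot 6889 = 2 \cdot 5 \cdot 6889 = 10 \cdot 6889 = 68890$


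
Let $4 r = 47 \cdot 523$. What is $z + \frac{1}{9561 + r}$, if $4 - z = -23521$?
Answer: $\frac{1477958129}{62825} \approx 23525.0$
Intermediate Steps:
$z = 23525$ ($z = 4 - -23521 = 4 + 23521 = 23525$)
$r = \frac{24581}{4}$ ($r = \frac{47 \cdot 523}{4} = \frac{1}{4} \cdot 24581 = \frac{24581}{4} \approx 6145.3$)
$z + \frac{1}{9561 + r} = 23525 + \frac{1}{9561 + \frac{24581}{4}} = 23525 + \frac{1}{\frac{62825}{4}} = 23525 + \frac{4}{62825} = \frac{1477958129}{62825}$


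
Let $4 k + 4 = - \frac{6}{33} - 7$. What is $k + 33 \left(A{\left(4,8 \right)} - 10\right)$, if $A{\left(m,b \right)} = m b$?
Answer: $\frac{31821}{44} \approx 723.2$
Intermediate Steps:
$k = - \frac{123}{44}$ ($k = -1 + \frac{- \frac{6}{33} - 7}{4} = -1 + \frac{\left(-6\right) \frac{1}{33} - 7}{4} = -1 + \frac{- \frac{2}{11} - 7}{4} = -1 + \frac{1}{4} \left(- \frac{79}{11}\right) = -1 - \frac{79}{44} = - \frac{123}{44} \approx -2.7955$)
$A{\left(m,b \right)} = b m$
$k + 33 \left(A{\left(4,8 \right)} - 10\right) = - \frac{123}{44} + 33 \left(8 \cdot 4 - 10\right) = - \frac{123}{44} + 33 \left(32 - 10\right) = - \frac{123}{44} + 33 \cdot 22 = - \frac{123}{44} + 726 = \frac{31821}{44}$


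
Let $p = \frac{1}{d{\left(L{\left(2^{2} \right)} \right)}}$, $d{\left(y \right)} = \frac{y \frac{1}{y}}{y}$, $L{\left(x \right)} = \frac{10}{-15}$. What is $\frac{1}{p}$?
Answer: $- \frac{3}{2} \approx -1.5$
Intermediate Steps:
$L{\left(x \right)} = - \frac{2}{3}$ ($L{\left(x \right)} = 10 \left(- \frac{1}{15}\right) = - \frac{2}{3}$)
$d{\left(y \right)} = \frac{1}{y}$ ($d{\left(y \right)} = 1 \frac{1}{y} = \frac{1}{y}$)
$p = - \frac{2}{3}$ ($p = \frac{1}{\frac{1}{- \frac{2}{3}}} = \frac{1}{- \frac{3}{2}} = - \frac{2}{3} \approx -0.66667$)
$\frac{1}{p} = \frac{1}{- \frac{2}{3}} = - \frac{3}{2}$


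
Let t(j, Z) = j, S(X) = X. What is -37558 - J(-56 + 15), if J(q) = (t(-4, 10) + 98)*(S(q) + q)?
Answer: -29850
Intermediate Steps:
J(q) = 188*q (J(q) = (-4 + 98)*(q + q) = 94*(2*q) = 188*q)
-37558 - J(-56 + 15) = -37558 - 188*(-56 + 15) = -37558 - 188*(-41) = -37558 - 1*(-7708) = -37558 + 7708 = -29850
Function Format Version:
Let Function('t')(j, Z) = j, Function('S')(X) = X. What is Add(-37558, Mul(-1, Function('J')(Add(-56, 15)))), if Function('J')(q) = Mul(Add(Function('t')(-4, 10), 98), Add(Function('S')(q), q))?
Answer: -29850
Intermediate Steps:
Function('J')(q) = Mul(188, q) (Function('J')(q) = Mul(Add(-4, 98), Add(q, q)) = Mul(94, Mul(2, q)) = Mul(188, q))
Add(-37558, Mul(-1, Function('J')(Add(-56, 15)))) = Add(-37558, Mul(-1, Mul(188, Add(-56, 15)))) = Add(-37558, Mul(-1, Mul(188, -41))) = Add(-37558, Mul(-1, -7708)) = Add(-37558, 7708) = -29850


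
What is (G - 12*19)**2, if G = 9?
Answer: 47961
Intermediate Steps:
(G - 12*19)**2 = (9 - 12*19)**2 = (9 - 228)**2 = (-219)**2 = 47961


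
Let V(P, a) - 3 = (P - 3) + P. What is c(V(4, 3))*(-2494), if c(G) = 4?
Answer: -9976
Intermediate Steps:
V(P, a) = 2*P (V(P, a) = 3 + ((P - 3) + P) = 3 + ((-3 + P) + P) = 3 + (-3 + 2*P) = 2*P)
c(V(4, 3))*(-2494) = 4*(-2494) = -9976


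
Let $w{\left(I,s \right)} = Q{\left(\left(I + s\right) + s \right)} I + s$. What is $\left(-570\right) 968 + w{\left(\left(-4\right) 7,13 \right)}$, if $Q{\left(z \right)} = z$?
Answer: $-551691$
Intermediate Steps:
$w{\left(I,s \right)} = s + I \left(I + 2 s\right)$ ($w{\left(I,s \right)} = \left(\left(I + s\right) + s\right) I + s = \left(I + 2 s\right) I + s = I \left(I + 2 s\right) + s = s + I \left(I + 2 s\right)$)
$\left(-570\right) 968 + w{\left(\left(-4\right) 7,13 \right)} = \left(-570\right) 968 + \left(13 + \left(-4\right) 7 \left(\left(-4\right) 7 + 2 \cdot 13\right)\right) = -551760 - \left(-13 + 28 \left(-28 + 26\right)\right) = -551760 + \left(13 - -56\right) = -551760 + \left(13 + 56\right) = -551760 + 69 = -551691$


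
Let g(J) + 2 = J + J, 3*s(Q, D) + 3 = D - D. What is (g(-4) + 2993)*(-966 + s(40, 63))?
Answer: -2884561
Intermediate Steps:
s(Q, D) = -1 (s(Q, D) = -1 + (D - D)/3 = -1 + (1/3)*0 = -1 + 0 = -1)
g(J) = -2 + 2*J (g(J) = -2 + (J + J) = -2 + 2*J)
(g(-4) + 2993)*(-966 + s(40, 63)) = ((-2 + 2*(-4)) + 2993)*(-966 - 1) = ((-2 - 8) + 2993)*(-967) = (-10 + 2993)*(-967) = 2983*(-967) = -2884561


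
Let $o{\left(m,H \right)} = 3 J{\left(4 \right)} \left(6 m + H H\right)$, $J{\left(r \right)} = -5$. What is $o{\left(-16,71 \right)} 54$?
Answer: $-4005450$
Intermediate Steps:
$o{\left(m,H \right)} = - 90 m - 15 H^{2}$ ($o{\left(m,H \right)} = 3 \left(-5\right) \left(6 m + H H\right) = - 15 \left(6 m + H^{2}\right) = - 15 \left(H^{2} + 6 m\right) = - 90 m - 15 H^{2}$)
$o{\left(-16,71 \right)} 54 = \left(\left(-90\right) \left(-16\right) - 15 \cdot 71^{2}\right) 54 = \left(1440 - 75615\right) 54 = \left(-74175\right) 54 = -4005450$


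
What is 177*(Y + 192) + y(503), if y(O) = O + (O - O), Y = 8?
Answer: 35903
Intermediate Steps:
y(O) = O (y(O) = O + 0 = O)
177*(Y + 192) + y(503) = 177*(8 + 192) + 503 = 177*200 + 503 = 35400 + 503 = 35903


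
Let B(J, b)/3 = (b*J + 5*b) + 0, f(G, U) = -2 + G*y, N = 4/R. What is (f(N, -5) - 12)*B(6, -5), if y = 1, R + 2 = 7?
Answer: 2178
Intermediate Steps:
R = 5 (R = -2 + 7 = 5)
N = 4/5 ≈ 0.80000
f(G, U) = -2 + G (f(G, U) = -2 + G*1 = -2 + G)
B(J, b) = 15*b + 3*J*b (B(J, b) = 3*((b*J + 5*b) + 0) = 3*((J*b + 5*b) + 0) = 3*((5*b + J*b) + 0) = 3*(5*b + J*b) = 15*b + 3*J*b)
(f(N, -5) - 12)*B(6, -5) = ((-2 + 4/5) - 12)*(3*(-5)*(5 + 6)) = (-6/5 - 12)*(3*(-5)*11) = -66/5*(-165) = 2178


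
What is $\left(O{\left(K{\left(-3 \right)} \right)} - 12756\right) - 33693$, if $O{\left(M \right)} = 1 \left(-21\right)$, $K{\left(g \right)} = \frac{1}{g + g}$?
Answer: $-46470$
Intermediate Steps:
$K{\left(g \right)} = \frac{1}{2 g}$
$O{\left(M \right)} = -21$
$\left(O{\left(K{\left(-3 \right)} \right)} - 12756\right) - 33693 = \left(-21 - 12756\right) - 33693 = -12777 - 33693 = -46470$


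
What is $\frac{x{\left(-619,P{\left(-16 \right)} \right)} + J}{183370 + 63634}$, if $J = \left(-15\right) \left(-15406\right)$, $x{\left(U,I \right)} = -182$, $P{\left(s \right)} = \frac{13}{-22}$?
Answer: $\frac{57727}{61751} \approx 0.93484$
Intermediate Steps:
$P{\left(s \right)} = - \frac{13}{22}$ ($P{\left(s \right)} = 13 \left(- \frac{1}{22}\right) = - \frac{13}{22}$)
$J = 231090$
$\frac{x{\left(-619,P{\left(-16 \right)} \right)} + J}{183370 + 63634} = \frac{-182 + 231090}{183370 + 63634} = \frac{230908}{247004} = 230908 \cdot \frac{1}{247004} = \frac{57727}{61751}$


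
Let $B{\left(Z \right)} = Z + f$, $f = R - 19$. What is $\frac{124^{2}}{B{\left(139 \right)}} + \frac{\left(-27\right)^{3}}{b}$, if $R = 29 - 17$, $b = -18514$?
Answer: $\frac{71817355}{610962} \approx 117.55$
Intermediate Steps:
$R = 12$ ($R = 29 - 17 = 12$)
$f = -7$ ($f = 12 - 19 = -7$)
$B{\left(Z \right)} = -7 + Z$ ($B{\left(Z \right)} = Z - 7 = -7 + Z$)
$\frac{124^{2}}{B{\left(139 \right)}} + \frac{\left(-27\right)^{3}}{b} = \frac{124^{2}}{-7 + 139} + \frac{\left(-27\right)^{3}}{-18514} = \frac{15376}{132} - - \frac{19683}{18514} = 15376 \cdot \frac{1}{132} + \frac{19683}{18514} = \frac{3844}{33} + \frac{19683}{18514} = \frac{71817355}{610962}$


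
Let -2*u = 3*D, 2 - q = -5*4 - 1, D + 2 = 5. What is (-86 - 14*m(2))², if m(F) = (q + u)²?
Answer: 95160025/4 ≈ 2.3790e+7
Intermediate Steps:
D = 3 (D = -2 + 5 = 3)
q = 23 (q = 2 - (-5*4 - 1) = 2 - (-20 - 1) = 2 - 1*(-21) = 2 + 21 = 23)
u = -9/2 (u = -3*3/2 = -½*9 = -9/2 ≈ -4.5000)
m(F) = 1369/4 (m(F) = (23 - 9/2)² = (37/2)² = 1369/4)
(-86 - 14*m(2))² = (-86 - 14*1369/4)² = (-86 - 9583/2)² = (-9755/2)² = 95160025/4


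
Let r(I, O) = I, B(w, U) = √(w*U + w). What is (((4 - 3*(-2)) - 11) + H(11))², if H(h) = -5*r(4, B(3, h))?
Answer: 441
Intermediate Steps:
B(w, U) = √(w + U*w) (B(w, U) = √(U*w + w) = √(w + U*w))
H(h) = -20 (H(h) = -5*4 = -20)
(((4 - 3*(-2)) - 11) + H(11))² = (((4 - 3*(-2)) - 11) - 20)² = (((4 + 6) - 11) - 20)² = ((10 - 11) - 20)² = (-1 - 20)² = (-21)² = 441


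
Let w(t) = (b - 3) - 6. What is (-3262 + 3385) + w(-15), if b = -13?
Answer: 101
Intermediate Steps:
w(t) = -22 (w(t) = (-13 - 3) - 6 = -16 - 6 = -22)
(-3262 + 3385) + w(-15) = (-3262 + 3385) - 22 = 123 - 22 = 101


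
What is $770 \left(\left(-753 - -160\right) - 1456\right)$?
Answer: $-1577730$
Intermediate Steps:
$770 \left(\left(-753 - -160\right) - 1456\right) = 770 \left(\left(-753 + 160\right) - 1456\right) = 770 \left(-593 - 1456\right) = 770 \left(-2049\right) = -1577730$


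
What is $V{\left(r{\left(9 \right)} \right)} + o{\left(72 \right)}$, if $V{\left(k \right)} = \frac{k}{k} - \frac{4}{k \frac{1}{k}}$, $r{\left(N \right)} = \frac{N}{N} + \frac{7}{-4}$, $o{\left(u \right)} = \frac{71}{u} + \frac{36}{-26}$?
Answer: $- \frac{3181}{936} \approx -3.3985$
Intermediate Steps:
$o{\left(u \right)} = - \frac{18}{13} + \frac{71}{u}$ ($o{\left(u \right)} = \frac{71}{u} + 36 \left(- \frac{1}{26}\right) = \frac{71}{u} - \frac{18}{13} = - \frac{18}{13} + \frac{71}{u}$)
$r{\left(N \right)} = - \frac{3}{4}$ ($r{\left(N \right)} = 1 + 7 \left(- \frac{1}{4}\right) = 1 - \frac{7}{4} = - \frac{3}{4}$)
$V{\left(k \right)} = -3$ ($V{\left(k \right)} = 1 - \frac{4}{1} = 1 - 4 = -3$)
$V{\left(r{\left(9 \right)} \right)} + o{\left(72 \right)} = -3 - \left(\frac{18}{13} - \frac{71}{72}\right) = -3 + \left(- \frac{18}{13} + 71 \cdot \frac{1}{72}\right) = -3 + \left(- \frac{18}{13} + \frac{71}{72}\right) = -3 - \frac{373}{936} = - \frac{3181}{936}$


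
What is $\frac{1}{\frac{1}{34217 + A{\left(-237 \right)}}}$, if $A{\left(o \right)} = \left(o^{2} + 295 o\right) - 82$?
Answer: $20389$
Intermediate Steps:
$A{\left(o \right)} = -82 + o^{2} + 295 o$
$\frac{1}{\frac{1}{34217 + A{\left(-237 \right)}}} = \frac{1}{\frac{1}{34217 + \left(-82 + \left(-237\right)^{2} + 295 \left(-237\right)\right)}} = \frac{1}{\frac{1}{34217 - 13828}} = \frac{1}{\frac{1}{20389}} = 20389$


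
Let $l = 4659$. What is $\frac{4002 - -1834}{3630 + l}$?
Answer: $\frac{5836}{8289} \approx 0.70407$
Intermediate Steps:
$\frac{4002 - -1834}{3630 + l} = \frac{4002 - -1834}{3630 + 4659} = \frac{4002 + 1834}{8289} = 5836 \cdot \frac{1}{8289} = \frac{5836}{8289}$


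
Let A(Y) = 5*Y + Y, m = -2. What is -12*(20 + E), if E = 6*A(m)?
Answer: 624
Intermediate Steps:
A(Y) = 6*Y
E = -72 (E = 6*(6*(-2)) = 6*(-12) = -72)
-12*(20 + E) = -12*(20 - 72) = -12*(-52) = 624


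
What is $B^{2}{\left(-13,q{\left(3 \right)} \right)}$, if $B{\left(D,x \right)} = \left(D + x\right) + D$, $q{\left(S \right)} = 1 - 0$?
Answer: $625$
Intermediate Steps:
$q{\left(S \right)} = 1$ ($q{\left(S \right)} = 1 + 0 = 1$)
$B{\left(D,x \right)} = x + 2 D$
$B^{2}{\left(-13,q{\left(3 \right)} \right)} = \left(1 + 2 \left(-13\right)\right)^{2} = \left(1 - 26\right)^{2} = \left(-25\right)^{2} = 625$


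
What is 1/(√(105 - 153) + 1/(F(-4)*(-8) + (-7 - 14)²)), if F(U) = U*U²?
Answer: 953/43594033 - 3632836*I*√3/43594033 ≈ 2.1861e-5 - 0.14434*I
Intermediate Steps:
F(U) = U³
1/(√(105 - 153) + 1/(F(-4)*(-8) + (-7 - 14)²)) = 1/(√(105 - 153) + 1/((-4)³*(-8) + (-7 - 14)²)) = 1/(√(-48) + 1/(-64*(-8) + (-21)²)) = 1/(4*I*√3 + 1/(512 + 441)) = 1/(4*I*√3 + 1/953) = 1/(1/953 + 4*I*√3)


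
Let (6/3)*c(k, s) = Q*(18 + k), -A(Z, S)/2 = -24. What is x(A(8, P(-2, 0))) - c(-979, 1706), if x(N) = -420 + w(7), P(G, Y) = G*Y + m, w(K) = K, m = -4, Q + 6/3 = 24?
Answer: 10158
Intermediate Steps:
Q = 22 (Q = -2 + 24 = 22)
P(G, Y) = -4 + G*Y (P(G, Y) = G*Y - 4 = -4 + G*Y)
A(Z, S) = 48 (A(Z, S) = -2*(-24) = 48)
x(N) = -413 (x(N) = -420 + 7 = -413)
c(k, s) = 198 + 11*k (c(k, s) = (22*(18 + k))/2 = (396 + 22*k)/2 = 198 + 11*k)
x(A(8, P(-2, 0))) - c(-979, 1706) = -413 - (198 + 11*(-979)) = -413 - (198 - 10769) = -413 - 1*(-10571) = -413 + 10571 = 10158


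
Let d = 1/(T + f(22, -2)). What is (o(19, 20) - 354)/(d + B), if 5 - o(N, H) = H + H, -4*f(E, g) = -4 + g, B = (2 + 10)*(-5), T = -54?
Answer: 40845/6302 ≈ 6.4813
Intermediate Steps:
B = -60 (B = 12*(-5) = -60)
f(E, g) = 1 - g/4 (f(E, g) = -(-4 + g)/4 = 1 - g/4)
o(N, H) = 5 - 2*H (o(N, H) = 5 - (H + H) = 5 - 2*H)
d = -2/105 (d = 1/(-54 + (1 - 1/4*(-2))) = 1/(-54 + (1 + 1/2)) = 1/(-54 + 3/2) = 1/(-105/2) = -2/105 ≈ -0.019048)
(o(19, 20) - 354)/(d + B) = ((5 - 2*20) - 354)/(-2/105 - 60) = ((5 - 40) - 354)/(-6302/105) = (-35 - 354)*(-105/6302) = -389*(-105/6302) = 40845/6302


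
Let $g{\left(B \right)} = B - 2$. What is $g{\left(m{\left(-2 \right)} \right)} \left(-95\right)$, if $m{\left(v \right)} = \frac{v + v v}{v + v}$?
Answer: $\frac{475}{2} \approx 237.5$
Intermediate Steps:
$m{\left(v \right)} = \frac{v + v^{2}}{2 v}$
$g{\left(B \right)} = -2 + B$
$g{\left(m{\left(-2 \right)} \right)} \left(-95\right) = \left(-2 + \left(\frac{1}{2} + \frac{1}{2} \left(-2\right)\right)\right) \left(-95\right) = \left(-2 + \left(\frac{1}{2} - 1\right)\right) \left(-95\right) = \left(-2 - \frac{1}{2}\right) \left(-95\right) = \left(- \frac{5}{2}\right) \left(-95\right) = \frac{475}{2}$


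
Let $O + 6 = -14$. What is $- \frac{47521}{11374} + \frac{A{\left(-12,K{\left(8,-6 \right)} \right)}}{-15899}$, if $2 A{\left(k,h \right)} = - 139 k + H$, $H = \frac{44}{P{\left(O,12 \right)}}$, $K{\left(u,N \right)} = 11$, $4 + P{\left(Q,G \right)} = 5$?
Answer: $- \frac{765272523}{180835226} \approx -4.2319$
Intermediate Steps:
$O = -20$ ($O = -6 - 14 = -20$)
$P{\left(Q,G \right)} = 1$ ($P{\left(Q,G \right)} = -4 + 5 = 1$)
$H = 44$ ($H = \frac{44}{1} = 44 \cdot 1 = 44$)
$A{\left(k,h \right)} = 22 - \frac{139 k}{2}$ ($A{\left(k,h \right)} = \frac{- 139 k + 44}{2} = \frac{44 - 139 k}{2} = 22 - \frac{139 k}{2}$)
$- \frac{47521}{11374} + \frac{A{\left(-12,K{\left(8,-6 \right)} \right)}}{-15899} = - \frac{47521}{11374} + \frac{22 - -834}{-15899} = \left(-47521\right) \frac{1}{11374} + \left(22 + 834\right) \left(- \frac{1}{15899}\right) = - \frac{47521}{11374} + 856 \left(- \frac{1}{15899}\right) = - \frac{47521}{11374} - \frac{856}{15899} = - \frac{765272523}{180835226}$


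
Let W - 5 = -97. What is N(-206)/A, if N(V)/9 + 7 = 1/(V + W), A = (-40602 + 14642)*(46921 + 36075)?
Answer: 18783/642063695680 ≈ 2.9254e-8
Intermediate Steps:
W = -92 (W = 5 - 97 = -92)
A = -2154576160 (A = -25960*82996 = -2154576160)
N(V) = -63 + 9/(-92 + V) (N(V) = -63 + 9/(V - 92) = -63 + 9/(-92 + V))
N(-206)/A = (9*(645 - 7*(-206))/(-92 - 206))/(-2154576160) = (9*(645 + 1442)/(-298))*(-1/2154576160) = (9*(-1/298)*2087)*(-1/2154576160) = -18783/298*(-1/2154576160) = 18783/642063695680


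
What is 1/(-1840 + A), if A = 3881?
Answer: 1/2041 ≈ 0.00048996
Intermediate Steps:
1/(-1840 + A) = 1/(-1840 + 3881) = 1/2041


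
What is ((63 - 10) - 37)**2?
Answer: 256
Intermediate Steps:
((63 - 10) - 37)**2 = (53 - 37)**2 = 16**2 = 256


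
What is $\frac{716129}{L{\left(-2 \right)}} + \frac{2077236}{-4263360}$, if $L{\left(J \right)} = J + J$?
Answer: $- \frac{63606750883}{355280} \approx -1.7903 \cdot 10^{5}$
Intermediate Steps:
$L{\left(J \right)} = 2 J$
$\frac{716129}{L{\left(-2 \right)}} + \frac{2077236}{-4263360} = \frac{716129}{2 \left(-2\right)} + \frac{2077236}{-4263360} = \frac{716129}{-4} + 2077236 \left(- \frac{1}{4263360}\right) = 716129 \left(- \frac{1}{4}\right) - \frac{173103}{355280} = - \frac{716129}{4} - \frac{173103}{355280} = - \frac{63606750883}{355280}$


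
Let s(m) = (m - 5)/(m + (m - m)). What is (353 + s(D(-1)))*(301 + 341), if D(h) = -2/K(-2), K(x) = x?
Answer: 224058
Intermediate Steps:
D(h) = 1 (D(h) = -2/(-2) = -2*(-1/2) = 1)
s(m) = (-5 + m)/m (s(m) = (-5 + m)/(m + 0) = (-5 + m)/m)
(353 + s(D(-1)))*(301 + 341) = (353 + (-5 + 1)/1)*(301 + 341) = (353 + 1*(-4))*642 = (353 - 4)*642 = 349*642 = 224058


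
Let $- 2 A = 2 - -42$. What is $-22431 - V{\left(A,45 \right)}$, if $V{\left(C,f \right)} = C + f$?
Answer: $-22454$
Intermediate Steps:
$A = -22$ ($A = - \frac{2 - -42}{2} = - \frac{2 + 42}{2} = \left(- \frac{1}{2}\right) 44 = -22$)
$-22431 - V{\left(A,45 \right)} = -22431 - \left(-22 + 45\right) = -22431 - 23 = -22454$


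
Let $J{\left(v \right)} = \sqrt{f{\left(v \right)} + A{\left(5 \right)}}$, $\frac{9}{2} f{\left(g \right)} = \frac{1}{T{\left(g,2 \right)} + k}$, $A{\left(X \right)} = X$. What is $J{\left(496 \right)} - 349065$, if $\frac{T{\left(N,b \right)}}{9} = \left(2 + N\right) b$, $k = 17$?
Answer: $-349065 + \frac{\sqrt{3629644207}}{26943} \approx -3.4906 \cdot 10^{5}$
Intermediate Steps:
$T{\left(N,b \right)} = 9 b \left(2 + N\right)$ ($T{\left(N,b \right)} = 9 \left(2 + N\right) b = 9 b \left(2 + N\right)$)
$f{\left(g \right)} = \frac{2}{9 \left(53 + 18 g\right)}$ ($f{\left(g \right)} = \frac{2}{9 \left(9 \cdot 2 \left(2 + g\right) + 17\right)} = \frac{2}{9 \left(\left(36 + 18 g\right) + 17\right)} = \frac{2}{9 \left(53 + 18 g\right)}$)
$J{\left(v \right)} = \sqrt{5 + \frac{2}{9 \left(53 + 18 v\right)}}$ ($J{\left(v \right)} = \sqrt{\frac{2}{9 \left(53 + 18 v\right)} + 5} = \sqrt{5 + \frac{2}{9 \left(53 + 18 v\right)}}$)
$J{\left(496 \right)} - 349065 = \frac{\sqrt{\frac{2387 + 810 \cdot 496}{53 + 18 \cdot 496}}}{3} - 349065 = \frac{\sqrt{\frac{2387 + 401760}{53 + 8928}}}{3} - 349065 = \frac{\sqrt{\frac{1}{8981} \cdot 404147}}{3} - 349065 = \frac{\sqrt{\frac{404147}{8981}}}{3} - 349065 = \frac{\frac{1}{8981} \sqrt{3629644207}}{3} - 349065 = \frac{\sqrt{3629644207}}{26943} - 349065 = -349065 + \frac{\sqrt{3629644207}}{26943}$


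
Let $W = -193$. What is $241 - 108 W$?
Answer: $21085$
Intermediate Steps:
$241 - 108 W = 241 - -20844 = 241 + 20844 = 21085$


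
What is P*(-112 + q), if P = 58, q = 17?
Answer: -5510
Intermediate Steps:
P*(-112 + q) = 58*(-112 + 17) = 58*(-95) = -5510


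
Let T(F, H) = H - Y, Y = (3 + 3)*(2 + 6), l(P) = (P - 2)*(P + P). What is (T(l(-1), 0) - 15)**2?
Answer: 3969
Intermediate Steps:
l(P) = 2*P*(-2 + P) (l(P) = (-2 + P)*(2*P) = 2*P*(-2 + P))
Y = 48 (Y = 6*8 = 48)
T(F, H) = -48 + H (T(F, H) = H - 1*48 = H - 48 = -48 + H)
(T(l(-1), 0) - 15)**2 = ((-48 + 0) - 15)**2 = (-48 - 15)**2 = (-63)**2 = 3969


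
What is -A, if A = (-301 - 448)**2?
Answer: -561001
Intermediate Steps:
A = 561001 (A = (-749)**2 = 561001)
-A = -1*561001 = -561001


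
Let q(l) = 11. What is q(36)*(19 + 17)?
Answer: 396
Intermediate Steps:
q(36)*(19 + 17) = 11*(19 + 17) = 11*36 = 396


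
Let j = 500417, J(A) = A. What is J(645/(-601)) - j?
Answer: -300751262/601 ≈ -5.0042e+5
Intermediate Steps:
J(645/(-601)) - j = 645/(-601) - 1*500417 = 645*(-1/601) - 500417 = -645/601 - 500417 = -300751262/601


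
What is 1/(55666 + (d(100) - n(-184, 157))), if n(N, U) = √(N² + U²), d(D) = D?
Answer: 55766/3109788251 + √58505/3109788251 ≈ 1.8010e-5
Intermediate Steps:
1/(55666 + (d(100) - n(-184, 157))) = 1/(55666 + (100 - √((-184)² + 157²))) = 1/(55666 + (100 - √(33856 + 24649))) = 1/(55666 + (100 - √58505)) = 1/(55766 - √58505)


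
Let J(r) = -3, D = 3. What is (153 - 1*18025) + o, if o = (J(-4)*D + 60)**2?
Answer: -15271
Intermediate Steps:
o = 2601 (o = (-3*3 + 60)**2 = (-9 + 60)**2 = 51**2 = 2601)
(153 - 1*18025) + o = (153 - 1*18025) + 2601 = (153 - 18025) + 2601 = -17872 + 2601 = -15271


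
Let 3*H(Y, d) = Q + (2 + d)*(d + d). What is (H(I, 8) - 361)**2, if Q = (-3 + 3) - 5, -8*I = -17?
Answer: 861184/9 ≈ 95687.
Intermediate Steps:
I = 17/8 (I = -1/8*(-17) = 17/8 ≈ 2.1250)
Q = -5 (Q = 0 - 5 = -5)
H(Y, d) = -5/3 + 2*d*(2 + d)/3 (H(Y, d) = (-5 + (2 + d)*(d + d))/3 = (-5 + (2 + d)*(2*d))/3 = (-5 + 2*d*(2 + d))/3 = -5/3 + 2*d*(2 + d)/3)
(H(I, 8) - 361)**2 = ((-5/3 + (2/3)*8**2 + (4/3)*8) - 361)**2 = ((-5/3 + (2/3)*64 + 32/3) - 361)**2 = ((-5/3 + 128/3 + 32/3) - 361)**2 = (155/3 - 361)**2 = (-928/3)**2 = 861184/9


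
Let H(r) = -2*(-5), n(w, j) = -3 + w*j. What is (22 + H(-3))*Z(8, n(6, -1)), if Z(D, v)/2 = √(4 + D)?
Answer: 128*√3 ≈ 221.70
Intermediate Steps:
n(w, j) = -3 + j*w
Z(D, v) = 2*√(4 + D)
H(r) = 10
(22 + H(-3))*Z(8, n(6, -1)) = (22 + 10)*(2*√(4 + 8)) = 32*(2*√12) = 32*(2*(2*√3)) = 32*(4*√3) = 128*√3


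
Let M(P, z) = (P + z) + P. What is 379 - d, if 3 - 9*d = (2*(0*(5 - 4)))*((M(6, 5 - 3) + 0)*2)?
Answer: 1136/3 ≈ 378.67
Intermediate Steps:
M(P, z) = z + 2*P
d = ⅓ (d = ⅓ - 2*(0*(5 - 4))*(((5 - 3) + 2*6) + 0)*2/9 = ⅓ - 2*(0*1)*((2 + 12) + 0)*2/9 = ⅓ - 2*0*(14 + 0)*2/9 = ⅓ - 0*14*2 = ⅓ - 0*28 = ⅓ - ⅑*0 = ⅓ + 0 = ⅓ ≈ 0.33333)
379 - d = 379 - 1*⅓ = 379 - ⅓ = 1136/3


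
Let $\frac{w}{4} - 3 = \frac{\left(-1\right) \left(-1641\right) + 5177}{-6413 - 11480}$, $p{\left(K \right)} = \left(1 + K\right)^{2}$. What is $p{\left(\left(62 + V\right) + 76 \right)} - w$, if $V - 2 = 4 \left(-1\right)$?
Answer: $\frac{335646273}{17893} \approx 18759.0$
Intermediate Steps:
$V = -2$ ($V = 2 + 4 \left(-1\right) = 2 - 4 = -2$)
$w = \frac{187444}{17893}$ ($w = 12 + 4 \frac{\left(-1\right) \left(-1641\right) + 5177}{-6413 - 11480} = 12 + 4 \frac{1641 + 5177}{-17893} = 12 + 4 \cdot 6818 \left(- \frac{1}{17893}\right) = 12 + 4 \left(- \frac{6818}{17893}\right) = 12 - \frac{27272}{17893} = \frac{187444}{17893} \approx 10.476$)
$p{\left(\left(62 + V\right) + 76 \right)} - w = \left(1 + \left(\left(62 - 2\right) + 76\right)\right)^{2} - \frac{187444}{17893} = \left(1 + \left(60 + 76\right)\right)^{2} - \frac{187444}{17893} = \left(1 + 136\right)^{2} - \frac{187444}{17893} = 137^{2} - \frac{187444}{17893} = 18769 - \frac{187444}{17893} = \frac{335646273}{17893}$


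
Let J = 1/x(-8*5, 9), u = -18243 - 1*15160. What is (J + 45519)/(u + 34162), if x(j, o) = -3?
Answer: 136556/2277 ≈ 59.972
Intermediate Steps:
u = -33403 (u = -18243 - 15160 = -33403)
J = -⅓ (J = 1/(-3) = -⅓ ≈ -0.33333)
(J + 45519)/(u + 34162) = (-⅓ + 45519)/(-33403 + 34162) = (136556/3)/759 = (136556/3)*(1/759) = 136556/2277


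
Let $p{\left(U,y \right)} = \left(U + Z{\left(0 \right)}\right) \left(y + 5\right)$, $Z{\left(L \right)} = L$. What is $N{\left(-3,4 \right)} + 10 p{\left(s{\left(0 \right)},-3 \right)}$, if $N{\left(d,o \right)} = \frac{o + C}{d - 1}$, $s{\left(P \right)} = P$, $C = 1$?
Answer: $- \frac{5}{4} \approx -1.25$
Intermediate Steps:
$N{\left(d,o \right)} = \frac{1 + o}{-1 + d}$ ($N{\left(d,o \right)} = \frac{o + 1}{d - 1} = \frac{1 + o}{-1 + d}$)
$p{\left(U,y \right)} = U \left(5 + y\right)$ ($p{\left(U,y \right)} = \left(U + 0\right) \left(y + 5\right) = U \left(5 + y\right)$)
$N{\left(-3,4 \right)} + 10 p{\left(s{\left(0 \right)},-3 \right)} = \frac{1 + 4}{-1 - 3} + 10 \cdot 0 \left(5 - 3\right) = \frac{1}{-4} \cdot 5 + 10 \cdot 0 \cdot 2 = \left(- \frac{1}{4}\right) 5 + 10 \cdot 0 = - \frac{5}{4} + 0 = - \frac{5}{4}$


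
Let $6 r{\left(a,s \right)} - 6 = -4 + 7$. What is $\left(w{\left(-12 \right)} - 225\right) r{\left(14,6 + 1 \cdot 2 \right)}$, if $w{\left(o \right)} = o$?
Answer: $- \frac{711}{2} \approx -355.5$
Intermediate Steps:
$r{\left(a,s \right)} = \frac{3}{2}$ ($r{\left(a,s \right)} = 1 + \frac{-4 + 7}{6} = 1 + \frac{1}{6} \cdot 3 = 1 + \frac{1}{2} = \frac{3}{2}$)
$\left(w{\left(-12 \right)} - 225\right) r{\left(14,6 + 1 \cdot 2 \right)} = \left(-12 - 225\right) \frac{3}{2} = \left(-237\right) \frac{3}{2} = - \frac{711}{2}$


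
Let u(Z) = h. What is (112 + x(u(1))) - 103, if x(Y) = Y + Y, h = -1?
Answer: 7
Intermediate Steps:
u(Z) = -1
x(Y) = 2*Y
(112 + x(u(1))) - 103 = (112 + 2*(-1)) - 103 = (112 - 2) - 103 = 110 - 103 = 7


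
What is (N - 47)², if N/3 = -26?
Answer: 15625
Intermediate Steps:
N = -78 (N = 3*(-26) = -78)
(N - 47)² = (-78 - 47)² = (-125)² = 15625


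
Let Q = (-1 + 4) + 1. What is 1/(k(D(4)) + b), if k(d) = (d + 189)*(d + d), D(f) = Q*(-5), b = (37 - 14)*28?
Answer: -1/6116 ≈ -0.00016351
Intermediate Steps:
b = 644 (b = 23*28 = 644)
Q = 4 (Q = 3 + 1 = 4)
D(f) = -20 (D(f) = 4*(-5) = -20)
k(d) = 2*d*(189 + d) (k(d) = (189 + d)*(2*d) = 2*d*(189 + d))
1/(k(D(4)) + b) = 1/(2*(-20)*(189 - 20) + 644) = 1/(2*(-20)*169 + 644) = 1/(-6760 + 644) = 1/(-6116) = -1/6116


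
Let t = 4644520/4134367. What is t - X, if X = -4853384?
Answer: 20065675292448/4134367 ≈ 4.8534e+6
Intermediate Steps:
t = 4644520/4134367 (t = 4644520*(1/4134367) = 4644520/4134367 ≈ 1.1234)
t - X = 4644520/4134367 - 1*(-4853384) = 4644520/4134367 + 4853384 = 20065675292448/4134367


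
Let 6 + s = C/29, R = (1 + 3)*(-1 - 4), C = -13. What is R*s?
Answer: 3740/29 ≈ 128.97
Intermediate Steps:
R = -20 (R = 4*(-5) = -20)
s = -187/29 (s = -6 - 13/29 = -187/29 ≈ -6.4483)
R*s = -20*(-187/29) = 3740/29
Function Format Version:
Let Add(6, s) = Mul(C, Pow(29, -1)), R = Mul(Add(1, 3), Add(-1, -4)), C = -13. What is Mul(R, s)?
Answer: Rational(3740, 29) ≈ 128.97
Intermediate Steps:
R = -20 (R = Mul(4, -5) = -20)
s = Rational(-187, 29) (s = Add(-6, Mul(-13, Pow(29, -1))) = Add(-6, Mul(-13, Rational(1, 29))) = Add(-6, Rational(-13, 29)) = Rational(-187, 29) ≈ -6.4483)
Mul(R, s) = Mul(-20, Rational(-187, 29)) = Rational(3740, 29)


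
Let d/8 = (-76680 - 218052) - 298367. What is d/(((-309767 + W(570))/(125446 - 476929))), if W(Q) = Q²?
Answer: 1667713726536/15133 ≈ 1.1020e+8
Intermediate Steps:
d = -4744792 (d = 8*((-76680 - 218052) - 298367) = 8*(-294732 - 298367) = 8*(-593099) = -4744792)
d/(((-309767 + W(570))/(125446 - 476929))) = -4744792*(125446 - 476929)/(-309767 + 570²) = -4744792*(-351483/(-309767 + 324900)) = -4744792/(15133*(-1/351483)) = -4744792/(-15133/351483) = -4744792*(-351483/15133) = 1667713726536/15133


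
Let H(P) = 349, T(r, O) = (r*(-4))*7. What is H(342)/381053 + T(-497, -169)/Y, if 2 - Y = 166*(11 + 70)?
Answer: -1324510398/1280719133 ≈ -1.0342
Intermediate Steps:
T(r, O) = -28*r (T(r, O) = -4*r*7 = -28*r)
Y = -13444 (Y = 2 - 166*(11 + 70) = 2 - 166*81 = 2 - 1*13446 = 2 - 13446 = -13444)
H(342)/381053 + T(-497, -169)/Y = 349/381053 - 28*(-497)/(-13444) = 349*(1/381053) + 13916*(-1/13444) = 349/381053 - 3479/3361 = -1324510398/1280719133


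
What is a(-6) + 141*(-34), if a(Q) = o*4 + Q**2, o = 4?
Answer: -4742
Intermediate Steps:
a(Q) = 16 + Q**2 (a(Q) = 4*4 + Q**2 = 16 + Q**2)
a(-6) + 141*(-34) = (16 + (-6)**2) + 141*(-34) = (16 + 36) - 4794 = 52 - 4794 = -4742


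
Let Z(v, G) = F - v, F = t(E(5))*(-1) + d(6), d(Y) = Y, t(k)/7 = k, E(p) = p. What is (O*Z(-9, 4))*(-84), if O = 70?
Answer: 117600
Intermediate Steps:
t(k) = 7*k
F = -29 (F = (7*5)*(-1) + 6 = 35*(-1) + 6 = -35 + 6 = -29)
Z(v, G) = -29 - v
(O*Z(-9, 4))*(-84) = (70*(-29 - 1*(-9)))*(-84) = (70*(-29 + 9))*(-84) = (70*(-20))*(-84) = -1400*(-84) = 117600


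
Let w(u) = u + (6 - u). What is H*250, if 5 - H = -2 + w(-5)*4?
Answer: -4250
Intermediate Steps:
w(u) = 6
H = -17 (H = 5 - (-2 + 6*4) = 5 - (-2 + 24) = 5 - 1*22 = 5 - 22 = -17)
H*250 = -17*250 = -4250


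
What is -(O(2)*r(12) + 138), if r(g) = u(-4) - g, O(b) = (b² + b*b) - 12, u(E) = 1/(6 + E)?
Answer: -184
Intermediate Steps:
O(b) = -12 + 2*b² (O(b) = (b² + b²) - 12 = 2*b² - 12 = -12 + 2*b²)
r(g) = ½ - g (r(g) = 1/(6 - 4) - g = 1/2 - g = ½ - g)
-(O(2)*r(12) + 138) = -((-12 + 2*2²)*(½ - 1*12) + 138) = -((-12 + 2*4)*(½ - 12) + 138) = -((-12 + 8)*(-23/2) + 138) = -(-4*(-23/2) + 138) = -(46 + 138) = -1*184 = -184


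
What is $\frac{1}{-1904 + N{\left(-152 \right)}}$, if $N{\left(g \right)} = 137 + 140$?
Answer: $- \frac{1}{1627} \approx -0.00061463$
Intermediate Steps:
$N{\left(g \right)} = 277$
$\frac{1}{-1904 + N{\left(-152 \right)}} = \frac{1}{-1904 + 277} = \frac{1}{-1627} = - \frac{1}{1627}$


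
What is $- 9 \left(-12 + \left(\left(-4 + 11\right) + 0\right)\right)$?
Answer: $45$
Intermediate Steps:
$- 9 \left(-12 + \left(\left(-4 + 11\right) + 0\right)\right) = - 9 \left(-12 + \left(7 + 0\right)\right) = - 9 \left(-12 + 7\right) = \left(-9\right) \left(-5\right) = 45$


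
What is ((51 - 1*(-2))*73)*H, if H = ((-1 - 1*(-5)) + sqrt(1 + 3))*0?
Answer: 0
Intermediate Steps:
H = 0 (H = ((-1 + 5) + sqrt(4))*0 = (4 + 2)*0 = 6*0 = 0)
((51 - 1*(-2))*73)*H = ((51 - 1*(-2))*73)*0 = ((51 + 2)*73)*0 = (53*73)*0 = 3869*0 = 0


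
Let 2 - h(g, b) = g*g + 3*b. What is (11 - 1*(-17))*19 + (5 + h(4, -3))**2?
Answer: 532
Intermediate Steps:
h(g, b) = 2 - g**2 - 3*b (h(g, b) = 2 - (g*g + 3*b) = 2 - (g**2 + 3*b) = 2 + (-g**2 - 3*b) = 2 - g**2 - 3*b)
(11 - 1*(-17))*19 + (5 + h(4, -3))**2 = (11 - 1*(-17))*19 + (5 + (2 - 1*4**2 - 3*(-3)))**2 = (11 + 17)*19 + (5 + (2 - 1*16 + 9))**2 = 28*19 + (5 + (2 - 16 + 9))**2 = 532 + (5 - 5)**2 = 532 + 0**2 = 532 + 0 = 532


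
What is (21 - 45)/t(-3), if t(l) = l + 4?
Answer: -24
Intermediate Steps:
t(l) = 4 + l
(21 - 45)/t(-3) = (21 - 45)/(4 - 3) = -24/1 = 1*(-24) = -24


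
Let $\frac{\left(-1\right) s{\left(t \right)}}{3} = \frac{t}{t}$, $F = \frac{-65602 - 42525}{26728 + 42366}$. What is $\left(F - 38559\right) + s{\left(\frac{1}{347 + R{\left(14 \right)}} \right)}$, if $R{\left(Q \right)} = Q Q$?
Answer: $- \frac{2664510955}{69094} \approx -38564.0$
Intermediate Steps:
$R{\left(Q \right)} = Q^{2}$
$F = - \frac{108127}{69094} \approx -1.5649$
$s{\left(t \right)} = -3$ ($s{\left(t \right)} = - 3 \frac{t}{t} = \left(-3\right) 1 = -3$)
$\left(F - 38559\right) + s{\left(\frac{1}{347 + R{\left(14 \right)}} \right)} = \left(- \frac{108127}{69094} - 38559\right) - 3 = - \frac{2664303673}{69094} - 3 = - \frac{2664510955}{69094}$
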